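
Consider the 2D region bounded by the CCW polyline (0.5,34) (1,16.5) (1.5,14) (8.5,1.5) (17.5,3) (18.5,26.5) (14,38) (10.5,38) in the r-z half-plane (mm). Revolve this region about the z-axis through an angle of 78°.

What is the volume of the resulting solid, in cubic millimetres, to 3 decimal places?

Profile (r,z), 8 vertices: (0.5,34) (1,16.5) (1.5,14) (8.5,1.5) (17.5,3) (18.5,26.5) (14,38) (10.5,38)
edge 0: (0.5,34)→(1,16.5)  cross = 0.5·16.5 − 1·34 = -25.7500; (r_i+r_j)·cross = 1.5·-25.7500 = -38.6250
edge 1: (1,16.5)→(1.5,14)  cross = 1·14 − 1.5·16.5 = -10.7500; (r_i+r_j)·cross = 2.5·-10.7500 = -26.8750
edge 2: (1.5,14)→(8.5,1.5)  cross = 1.5·1.5 − 8.5·14 = -116.7500; (r_i+r_j)·cross = 10·-116.7500 = -1167.5000
edge 3: (8.5,1.5)→(17.5,3)  cross = 8.5·3 − 17.5·1.5 = -0.7500; (r_i+r_j)·cross = 26·-0.7500 = -19.5000
edge 4: (17.5,3)→(18.5,26.5)  cross = 17.5·26.5 − 18.5·3 = 408.2500; (r_i+r_j)·cross = 36·408.2500 = 14697.0000
edge 5: (18.5,26.5)→(14,38)  cross = 18.5·38 − 14·26.5 = 332.0000; (r_i+r_j)·cross = 32.5·332.0000 = 10790.0000
edge 6: (14,38)→(10.5,38)  cross = 14·38 − 10.5·38 = 133.0000; (r_i+r_j)·cross = 24.5·133.0000 = 3258.5000
edge 7: (10.5,38)→(0.5,34)  cross = 10.5·34 − 0.5·38 = 338.0000; (r_i+r_j)·cross = 11·338.0000 = 3718.0000
Σcross = 1057.2500 → A = |Σcross|/2 = 528.6250 mm²
Σ(r_i+r_j)·cross = 31211.0000 → first moment M = |Σ|/6 = 5201.8333
R_c = M/A = 5201.8333/528.6250 = 9.8403 mm
θ = 78° = 1.361357 rad
V = θ·R_c·A = 1.361357·9.8403·528.6250 = 7081.551 mm³

Volume = 7081.551 mm³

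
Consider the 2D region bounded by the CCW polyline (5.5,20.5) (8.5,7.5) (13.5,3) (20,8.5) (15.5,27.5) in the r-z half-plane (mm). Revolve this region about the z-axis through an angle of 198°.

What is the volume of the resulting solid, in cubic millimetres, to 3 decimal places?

Volume = 9589.712 mm³

Profile (r,z), 5 vertices: (5.5,20.5) (8.5,7.5) (13.5,3) (20,8.5) (15.5,27.5)
edge 0: (5.5,20.5)→(8.5,7.5)  cross = 5.5·7.5 − 8.5·20.5 = -133.0000; (r_i+r_j)·cross = 14·-133.0000 = -1862.0000
edge 1: (8.5,7.5)→(13.5,3)  cross = 8.5·3 − 13.5·7.5 = -75.7500; (r_i+r_j)·cross = 22·-75.7500 = -1666.5000
edge 2: (13.5,3)→(20,8.5)  cross = 13.5·8.5 − 20·3 = 54.7500; (r_i+r_j)·cross = 33.5·54.7500 = 1834.1250
edge 3: (20,8.5)→(15.5,27.5)  cross = 20·27.5 − 15.5·8.5 = 418.2500; (r_i+r_j)·cross = 35.5·418.2500 = 14847.8750
edge 4: (15.5,27.5)→(5.5,20.5)  cross = 15.5·20.5 − 5.5·27.5 = 166.5000; (r_i+r_j)·cross = 21·166.5000 = 3496.5000
Σcross = 430.7500 → A = |Σcross|/2 = 215.3750 mm²
Σ(r_i+r_j)·cross = 16650.0000 → first moment M = |Σ|/6 = 2775.0000
R_c = M/A = 2775.0000/215.3750 = 12.8845 mm
θ = 198° = 3.455752 rad
V = θ·R_c·A = 3.455752·12.8845·215.3750 = 9589.712 mm³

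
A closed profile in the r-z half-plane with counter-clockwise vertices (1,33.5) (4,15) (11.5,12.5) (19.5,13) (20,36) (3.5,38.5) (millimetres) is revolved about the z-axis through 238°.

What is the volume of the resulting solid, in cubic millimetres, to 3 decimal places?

Profile (r,z), 6 vertices: (1,33.5) (4,15) (11.5,12.5) (19.5,13) (20,36) (3.5,38.5)
edge 0: (1,33.5)→(4,15)  cross = 1·15 − 4·33.5 = -119.0000; (r_i+r_j)·cross = 5·-119.0000 = -595.0000
edge 1: (4,15)→(11.5,12.5)  cross = 4·12.5 − 11.5·15 = -122.5000; (r_i+r_j)·cross = 15.5·-122.5000 = -1898.7500
edge 2: (11.5,12.5)→(19.5,13)  cross = 11.5·13 − 19.5·12.5 = -94.2500; (r_i+r_j)·cross = 31·-94.2500 = -2921.7500
edge 3: (19.5,13)→(20,36)  cross = 19.5·36 − 20·13 = 442.0000; (r_i+r_j)·cross = 39.5·442.0000 = 17459.0000
edge 4: (20,36)→(3.5,38.5)  cross = 20·38.5 − 3.5·36 = 644.0000; (r_i+r_j)·cross = 23.5·644.0000 = 15134.0000
edge 5: (3.5,38.5)→(1,33.5)  cross = 3.5·33.5 − 1·38.5 = 78.7500; (r_i+r_j)·cross = 4.5·78.7500 = 354.3750
Σcross = 829.0000 → A = |Σcross|/2 = 414.5000 mm²
Σ(r_i+r_j)·cross = 27531.8750 → first moment M = |Σ|/6 = 4588.6458
R_c = M/A = 4588.6458/414.5000 = 11.0703 mm
θ = 238° = 4.153884 rad
V = θ·R_c·A = 4.153884·11.0703·414.5000 = 19060.701 mm³

Volume = 19060.701 mm³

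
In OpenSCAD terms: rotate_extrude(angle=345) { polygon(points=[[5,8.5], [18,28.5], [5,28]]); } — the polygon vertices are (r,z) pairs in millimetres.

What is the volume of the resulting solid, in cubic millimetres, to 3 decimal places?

Profile (r,z), 3 vertices: (5,8.5) (18,28.5) (5,28)
edge 0: (5,8.5)→(18,28.5)  cross = 5·28.5 − 18·8.5 = -10.5000; (r_i+r_j)·cross = 23·-10.5000 = -241.5000
edge 1: (18,28.5)→(5,28)  cross = 18·28 − 5·28.5 = 361.5000; (r_i+r_j)·cross = 23·361.5000 = 8314.5000
edge 2: (5,28)→(5,8.5)  cross = 5·8.5 − 5·28 = -97.5000; (r_i+r_j)·cross = 10·-97.5000 = -975.0000
Σcross = 253.5000 → A = |Σcross|/2 = 126.7500 mm²
Σ(r_i+r_j)·cross = 7098.0000 → first moment M = |Σ|/6 = 1183.0000
R_c = M/A = 1183.0000/126.7500 = 9.3333 mm
θ = 345° = 6.021386 rad
V = θ·R_c·A = 6.021386·9.3333·126.7500 = 7123.300 mm³

Volume = 7123.300 mm³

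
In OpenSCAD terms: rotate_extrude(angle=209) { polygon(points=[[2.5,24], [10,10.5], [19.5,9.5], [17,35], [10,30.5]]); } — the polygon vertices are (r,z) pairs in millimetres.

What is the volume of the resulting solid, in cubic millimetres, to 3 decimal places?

Volume = 11978.792 mm³

Profile (r,z), 5 vertices: (2.5,24) (10,10.5) (19.5,9.5) (17,35) (10,30.5)
edge 0: (2.5,24)→(10,10.5)  cross = 2.5·10.5 − 10·24 = -213.7500; (r_i+r_j)·cross = 12.5·-213.7500 = -2671.8750
edge 1: (10,10.5)→(19.5,9.5)  cross = 10·9.5 − 19.5·10.5 = -109.7500; (r_i+r_j)·cross = 29.5·-109.7500 = -3237.6250
edge 2: (19.5,9.5)→(17,35)  cross = 19.5·35 − 17·9.5 = 521.0000; (r_i+r_j)·cross = 36.5·521.0000 = 19016.5000
edge 3: (17,35)→(10,30.5)  cross = 17·30.5 − 10·35 = 168.5000; (r_i+r_j)·cross = 27·168.5000 = 4549.5000
edge 4: (10,30.5)→(2.5,24)  cross = 10·24 − 2.5·30.5 = 163.7500; (r_i+r_j)·cross = 12.5·163.7500 = 2046.8750
Σcross = 529.7500 → A = |Σcross|/2 = 264.8750 mm²
Σ(r_i+r_j)·cross = 19703.3750 → first moment M = |Σ|/6 = 3283.8958
R_c = M/A = 3283.8958/264.8750 = 12.3979 mm
θ = 209° = 3.647738 rad
V = θ·R_c·A = 3.647738·12.3979·264.8750 = 11978.792 mm³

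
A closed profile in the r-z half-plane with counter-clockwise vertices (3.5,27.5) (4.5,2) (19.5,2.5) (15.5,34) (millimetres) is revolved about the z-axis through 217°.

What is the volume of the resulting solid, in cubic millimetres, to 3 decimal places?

Profile (r,z), 4 vertices: (3.5,27.5) (4.5,2) (19.5,2.5) (15.5,34)
edge 0: (3.5,27.5)→(4.5,2)  cross = 3.5·2 − 4.5·27.5 = -116.7500; (r_i+r_j)·cross = 8·-116.7500 = -934.0000
edge 1: (4.5,2)→(19.5,2.5)  cross = 4.5·2.5 − 19.5·2 = -27.7500; (r_i+r_j)·cross = 24·-27.7500 = -666.0000
edge 2: (19.5,2.5)→(15.5,34)  cross = 19.5·34 − 15.5·2.5 = 624.2500; (r_i+r_j)·cross = 35·624.2500 = 21848.7500
edge 3: (15.5,34)→(3.5,27.5)  cross = 15.5·27.5 − 3.5·34 = 307.2500; (r_i+r_j)·cross = 19·307.2500 = 5837.7500
Σcross = 787.0000 → A = |Σcross|/2 = 393.5000 mm²
Σ(r_i+r_j)·cross = 26086.5000 → first moment M = |Σ|/6 = 4347.7500
R_c = M/A = 4347.7500/393.5000 = 11.0489 mm
θ = 217° = 3.787364 rad
V = θ·R_c·A = 3.787364·11.0489·393.5000 = 16466.514 mm³

Volume = 16466.514 mm³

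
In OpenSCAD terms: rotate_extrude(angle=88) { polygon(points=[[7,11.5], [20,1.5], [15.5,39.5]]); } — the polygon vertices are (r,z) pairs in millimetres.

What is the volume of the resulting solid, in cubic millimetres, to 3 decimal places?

Volume = 4884.769 mm³

Profile (r,z), 3 vertices: (7,11.5) (20,1.5) (15.5,39.5)
edge 0: (7,11.5)→(20,1.5)  cross = 7·1.5 − 20·11.5 = -219.5000; (r_i+r_j)·cross = 27·-219.5000 = -5926.5000
edge 1: (20,1.5)→(15.5,39.5)  cross = 20·39.5 − 15.5·1.5 = 766.7500; (r_i+r_j)·cross = 35.5·766.7500 = 27219.6250
edge 2: (15.5,39.5)→(7,11.5)  cross = 15.5·11.5 − 7·39.5 = -98.2500; (r_i+r_j)·cross = 22.5·-98.2500 = -2210.6250
Σcross = 449.0000 → A = |Σcross|/2 = 224.5000 mm²
Σ(r_i+r_j)·cross = 19082.5000 → first moment M = |Σ|/6 = 3180.4167
R_c = M/A = 3180.4167/224.5000 = 14.1667 mm
θ = 88° = 1.535890 rad
V = θ·R_c·A = 1.535890·14.1667·224.5000 = 4884.769 mm³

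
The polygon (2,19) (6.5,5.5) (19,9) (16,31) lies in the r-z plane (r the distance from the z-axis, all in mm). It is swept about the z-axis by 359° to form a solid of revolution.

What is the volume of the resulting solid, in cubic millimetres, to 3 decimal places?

Volume = 18590.166 mm³

Profile (r,z), 4 vertices: (2,19) (6.5,5.5) (19,9) (16,31)
edge 0: (2,19)→(6.5,5.5)  cross = 2·5.5 − 6.5·19 = -112.5000; (r_i+r_j)·cross = 8.5·-112.5000 = -956.2500
edge 1: (6.5,5.5)→(19,9)  cross = 6.5·9 − 19·5.5 = -46.0000; (r_i+r_j)·cross = 25.5·-46.0000 = -1173.0000
edge 2: (19,9)→(16,31)  cross = 19·31 − 16·9 = 445.0000; (r_i+r_j)·cross = 35·445.0000 = 15575.0000
edge 3: (16,31)→(2,19)  cross = 16·19 − 2·31 = 242.0000; (r_i+r_j)·cross = 18·242.0000 = 4356.0000
Σcross = 528.5000 → A = |Σcross|/2 = 264.2500 mm²
Σ(r_i+r_j)·cross = 17801.7500 → first moment M = |Σ|/6 = 2966.9583
R_c = M/A = 2966.9583/264.2500 = 11.2278 mm
θ = 359° = 6.265732 rad
V = θ·R_c·A = 6.265732·11.2278·264.2500 = 18590.166 mm³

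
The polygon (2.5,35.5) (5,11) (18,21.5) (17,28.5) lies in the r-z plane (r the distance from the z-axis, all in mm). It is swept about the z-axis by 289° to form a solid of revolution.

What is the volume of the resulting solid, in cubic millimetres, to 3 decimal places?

Profile (r,z), 4 vertices: (2.5,35.5) (5,11) (18,21.5) (17,28.5)
edge 0: (2.5,35.5)→(5,11)  cross = 2.5·11 − 5·35.5 = -150.0000; (r_i+r_j)·cross = 7.5·-150.0000 = -1125.0000
edge 1: (5,11)→(18,21.5)  cross = 5·21.5 − 18·11 = -90.5000; (r_i+r_j)·cross = 23·-90.5000 = -2081.5000
edge 2: (18,21.5)→(17,28.5)  cross = 18·28.5 − 17·21.5 = 147.5000; (r_i+r_j)·cross = 35·147.5000 = 5162.5000
edge 3: (17,28.5)→(2.5,35.5)  cross = 17·35.5 − 2.5·28.5 = 532.2500; (r_i+r_j)·cross = 19.5·532.2500 = 10378.8750
Σcross = 439.2500 → A = |Σcross|/2 = 219.6250 mm²
Σ(r_i+r_j)·cross = 12334.8750 → first moment M = |Σ|/6 = 2055.8125
R_c = M/A = 2055.8125/219.6250 = 9.3606 mm
θ = 289° = 5.044002 rad
V = θ·R_c·A = 5.044002·9.3606·219.6250 = 10369.521 mm³

Volume = 10369.521 mm³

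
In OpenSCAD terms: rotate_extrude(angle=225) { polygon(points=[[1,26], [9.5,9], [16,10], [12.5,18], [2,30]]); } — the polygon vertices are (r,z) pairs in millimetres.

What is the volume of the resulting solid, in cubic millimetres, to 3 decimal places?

Profile (r,z), 5 vertices: (1,26) (9.5,9) (16,10) (12.5,18) (2,30)
edge 0: (1,26)→(9.5,9)  cross = 1·9 − 9.5·26 = -238.0000; (r_i+r_j)·cross = 10.5·-238.0000 = -2499.0000
edge 1: (9.5,9)→(16,10)  cross = 9.5·10 − 16·9 = -49.0000; (r_i+r_j)·cross = 25.5·-49.0000 = -1249.5000
edge 2: (16,10)→(12.5,18)  cross = 16·18 − 12.5·10 = 163.0000; (r_i+r_j)·cross = 28.5·163.0000 = 4645.5000
edge 3: (12.5,18)→(2,30)  cross = 12.5·30 − 2·18 = 339.0000; (r_i+r_j)·cross = 14.5·339.0000 = 4915.5000
edge 4: (2,30)→(1,26)  cross = 2·26 − 1·30 = 22.0000; (r_i+r_j)·cross = 3·22.0000 = 66.0000
Σcross = 237.0000 → A = |Σcross|/2 = 118.5000 mm²
Σ(r_i+r_j)·cross = 5878.5000 → first moment M = |Σ|/6 = 979.7500
R_c = M/A = 979.7500/118.5000 = 8.2679 mm
θ = 225° = 3.926991 rad
V = θ·R_c·A = 3.926991·8.2679·118.5000 = 3847.469 mm³

Volume = 3847.469 mm³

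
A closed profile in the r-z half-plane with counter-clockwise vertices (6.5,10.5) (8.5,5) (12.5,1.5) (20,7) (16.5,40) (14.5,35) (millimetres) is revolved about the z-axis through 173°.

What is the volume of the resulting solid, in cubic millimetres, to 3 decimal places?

Volume = 11725.035 mm³

Profile (r,z), 6 vertices: (6.5,10.5) (8.5,5) (12.5,1.5) (20,7) (16.5,40) (14.5,35)
edge 0: (6.5,10.5)→(8.5,5)  cross = 6.5·5 − 8.5·10.5 = -56.7500; (r_i+r_j)·cross = 15·-56.7500 = -851.2500
edge 1: (8.5,5)→(12.5,1.5)  cross = 8.5·1.5 − 12.5·5 = -49.7500; (r_i+r_j)·cross = 21·-49.7500 = -1044.7500
edge 2: (12.5,1.5)→(20,7)  cross = 12.5·7 − 20·1.5 = 57.5000; (r_i+r_j)·cross = 32.5·57.5000 = 1868.7500
edge 3: (20,7)→(16.5,40)  cross = 20·40 − 16.5·7 = 684.5000; (r_i+r_j)·cross = 36.5·684.5000 = 24984.2500
edge 4: (16.5,40)→(14.5,35)  cross = 16.5·35 − 14.5·40 = -2.5000; (r_i+r_j)·cross = 31·-2.5000 = -77.5000
edge 5: (14.5,35)→(6.5,10.5)  cross = 14.5·10.5 − 6.5·35 = -75.2500; (r_i+r_j)·cross = 21·-75.2500 = -1580.2500
Σcross = 557.7500 → A = |Σcross|/2 = 278.8750 mm²
Σ(r_i+r_j)·cross = 23299.2500 → first moment M = |Σ|/6 = 3883.2083
R_c = M/A = 3883.2083/278.8750 = 13.9245 mm
θ = 173° = 3.019420 rad
V = θ·R_c·A = 3.019420·13.9245·278.8750 = 11725.035 mm³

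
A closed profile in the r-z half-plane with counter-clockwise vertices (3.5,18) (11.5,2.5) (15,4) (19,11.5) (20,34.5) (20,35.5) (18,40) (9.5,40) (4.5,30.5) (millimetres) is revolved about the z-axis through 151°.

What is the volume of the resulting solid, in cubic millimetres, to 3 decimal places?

Profile (r,z), 9 vertices: (3.5,18) (11.5,2.5) (15,4) (19,11.5) (20,34.5) (20,35.5) (18,40) (9.5,40) (4.5,30.5)
edge 0: (3.5,18)→(11.5,2.5)  cross = 3.5·2.5 − 11.5·18 = -198.2500; (r_i+r_j)·cross = 15·-198.2500 = -2973.7500
edge 1: (11.5,2.5)→(15,4)  cross = 11.5·4 − 15·2.5 = 8.5000; (r_i+r_j)·cross = 26.5·8.5000 = 225.2500
edge 2: (15,4)→(19,11.5)  cross = 15·11.5 − 19·4 = 96.5000; (r_i+r_j)·cross = 34·96.5000 = 3281.0000
edge 3: (19,11.5)→(20,34.5)  cross = 19·34.5 − 20·11.5 = 425.5000; (r_i+r_j)·cross = 39·425.5000 = 16594.5000
edge 4: (20,34.5)→(20,35.5)  cross = 20·35.5 − 20·34.5 = 20.0000; (r_i+r_j)·cross = 40·20.0000 = 800.0000
edge 5: (20,35.5)→(18,40)  cross = 20·40 − 18·35.5 = 161.0000; (r_i+r_j)·cross = 38·161.0000 = 6118.0000
edge 6: (18,40)→(9.5,40)  cross = 18·40 − 9.5·40 = 340.0000; (r_i+r_j)·cross = 27.5·340.0000 = 9350.0000
edge 7: (9.5,40)→(4.5,30.5)  cross = 9.5·30.5 − 4.5·40 = 109.7500; (r_i+r_j)·cross = 14·109.7500 = 1536.5000
edge 8: (4.5,30.5)→(3.5,18)  cross = 4.5·18 − 3.5·30.5 = -25.7500; (r_i+r_j)·cross = 8·-25.7500 = -206.0000
Σcross = 937.2500 → A = |Σcross|/2 = 468.6250 mm²
Σ(r_i+r_j)·cross = 34725.5000 → first moment M = |Σ|/6 = 5787.5833
R_c = M/A = 5787.5833/468.6250 = 12.3501 mm
θ = 151° = 2.635447 rad
V = θ·R_c·A = 2.635447·12.3501·468.6250 = 15252.870 mm³

Volume = 15252.870 mm³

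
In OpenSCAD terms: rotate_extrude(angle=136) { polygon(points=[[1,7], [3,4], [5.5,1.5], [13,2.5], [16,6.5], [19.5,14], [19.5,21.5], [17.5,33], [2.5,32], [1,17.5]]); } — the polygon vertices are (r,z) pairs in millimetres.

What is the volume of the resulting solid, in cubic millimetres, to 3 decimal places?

Profile (r,z), 10 vertices: (1,7) (3,4) (5.5,1.5) (13,2.5) (16,6.5) (19.5,14) (19.5,21.5) (17.5,33) (2.5,32) (1,17.5)
edge 0: (1,7)→(3,4)  cross = 1·4 − 3·7 = -17.0000; (r_i+r_j)·cross = 4·-17.0000 = -68.0000
edge 1: (3,4)→(5.5,1.5)  cross = 3·1.5 − 5.5·4 = -17.5000; (r_i+r_j)·cross = 8.5·-17.5000 = -148.7500
edge 2: (5.5,1.5)→(13,2.5)  cross = 5.5·2.5 − 13·1.5 = -5.7500; (r_i+r_j)·cross = 18.5·-5.7500 = -106.3750
edge 3: (13,2.5)→(16,6.5)  cross = 13·6.5 − 16·2.5 = 44.5000; (r_i+r_j)·cross = 29·44.5000 = 1290.5000
edge 4: (16,6.5)→(19.5,14)  cross = 16·14 − 19.5·6.5 = 97.2500; (r_i+r_j)·cross = 35.5·97.2500 = 3452.3750
edge 5: (19.5,14)→(19.5,21.5)  cross = 19.5·21.5 − 19.5·14 = 146.2500; (r_i+r_j)·cross = 39·146.2500 = 5703.7500
edge 6: (19.5,21.5)→(17.5,33)  cross = 19.5·33 − 17.5·21.5 = 267.2500; (r_i+r_j)·cross = 37·267.2500 = 9888.2500
edge 7: (17.5,33)→(2.5,32)  cross = 17.5·32 − 2.5·33 = 477.5000; (r_i+r_j)·cross = 20·477.5000 = 9550.0000
edge 8: (2.5,32)→(1,17.5)  cross = 2.5·17.5 − 1·32 = 11.7500; (r_i+r_j)·cross = 3.5·11.7500 = 41.1250
edge 9: (1,17.5)→(1,7)  cross = 1·7 − 1·17.5 = -10.5000; (r_i+r_j)·cross = 2·-10.5000 = -21.0000
Σcross = 993.7500 → A = |Σcross|/2 = 496.8750 mm²
Σ(r_i+r_j)·cross = 29581.8750 → first moment M = |Σ|/6 = 4930.3125
R_c = M/A = 4930.3125/496.8750 = 9.9226 mm
θ = 136° = 2.373648 rad
V = θ·R_c·A = 2.373648·9.9226·496.8750 = 11702.825 mm³

Volume = 11702.825 mm³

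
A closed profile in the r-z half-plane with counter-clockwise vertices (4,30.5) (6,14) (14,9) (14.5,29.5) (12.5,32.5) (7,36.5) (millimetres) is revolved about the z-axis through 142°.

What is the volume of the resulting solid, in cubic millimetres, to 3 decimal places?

Volume = 4920.334 mm³

Profile (r,z), 6 vertices: (4,30.5) (6,14) (14,9) (14.5,29.5) (12.5,32.5) (7,36.5)
edge 0: (4,30.5)→(6,14)  cross = 4·14 − 6·30.5 = -127.0000; (r_i+r_j)·cross = 10·-127.0000 = -1270.0000
edge 1: (6,14)→(14,9)  cross = 6·9 − 14·14 = -142.0000; (r_i+r_j)·cross = 20·-142.0000 = -2840.0000
edge 2: (14,9)→(14.5,29.5)  cross = 14·29.5 − 14.5·9 = 282.5000; (r_i+r_j)·cross = 28.5·282.5000 = 8051.2500
edge 3: (14.5,29.5)→(12.5,32.5)  cross = 14.5·32.5 − 12.5·29.5 = 102.5000; (r_i+r_j)·cross = 27·102.5000 = 2767.5000
edge 4: (12.5,32.5)→(7,36.5)  cross = 12.5·36.5 − 7·32.5 = 228.7500; (r_i+r_j)·cross = 19.5·228.7500 = 4460.6250
edge 5: (7,36.5)→(4,30.5)  cross = 7·30.5 − 4·36.5 = 67.5000; (r_i+r_j)·cross = 11·67.5000 = 742.5000
Σcross = 412.2500 → A = |Σcross|/2 = 206.1250 mm²
Σ(r_i+r_j)·cross = 11911.8750 → first moment M = |Σ|/6 = 1985.3125
R_c = M/A = 1985.3125/206.1250 = 9.6316 mm
θ = 142° = 2.478368 rad
V = θ·R_c·A = 2.478368·9.6316·206.1250 = 4920.334 mm³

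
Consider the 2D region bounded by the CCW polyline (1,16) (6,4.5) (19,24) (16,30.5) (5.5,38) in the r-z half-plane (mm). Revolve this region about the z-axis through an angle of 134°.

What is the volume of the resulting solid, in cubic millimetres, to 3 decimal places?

Volume = 6803.739 mm³

Profile (r,z), 5 vertices: (1,16) (6,4.5) (19,24) (16,30.5) (5.5,38)
edge 0: (1,16)→(6,4.5)  cross = 1·4.5 − 6·16 = -91.5000; (r_i+r_j)·cross = 7·-91.5000 = -640.5000
edge 1: (6,4.5)→(19,24)  cross = 6·24 − 19·4.5 = 58.5000; (r_i+r_j)·cross = 25·58.5000 = 1462.5000
edge 2: (19,24)→(16,30.5)  cross = 19·30.5 − 16·24 = 195.5000; (r_i+r_j)·cross = 35·195.5000 = 6842.5000
edge 3: (16,30.5)→(5.5,38)  cross = 16·38 − 5.5·30.5 = 440.2500; (r_i+r_j)·cross = 21.5·440.2500 = 9465.3750
edge 4: (5.5,38)→(1,16)  cross = 5.5·16 − 1·38 = 50.0000; (r_i+r_j)·cross = 6.5·50.0000 = 325.0000
Σcross = 652.7500 → A = |Σcross|/2 = 326.3750 mm²
Σ(r_i+r_j)·cross = 17454.8750 → first moment M = |Σ|/6 = 2909.1458
R_c = M/A = 2909.1458/326.3750 = 8.9135 mm
θ = 134° = 2.338741 rad
V = θ·R_c·A = 2.338741·8.9135·326.3750 = 6803.739 mm³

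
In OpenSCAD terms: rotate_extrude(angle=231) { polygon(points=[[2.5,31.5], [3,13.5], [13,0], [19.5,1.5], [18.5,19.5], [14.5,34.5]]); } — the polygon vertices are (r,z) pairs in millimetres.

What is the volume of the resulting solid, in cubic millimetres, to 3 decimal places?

Profile (r,z), 6 vertices: (2.5,31.5) (3,13.5) (13,0) (19.5,1.5) (18.5,19.5) (14.5,34.5)
edge 0: (2.5,31.5)→(3,13.5)  cross = 2.5·13.5 − 3·31.5 = -60.7500; (r_i+r_j)·cross = 5.5·-60.7500 = -334.1250
edge 1: (3,13.5)→(13,0)  cross = 3·0 − 13·13.5 = -175.5000; (r_i+r_j)·cross = 16·-175.5000 = -2808.0000
edge 2: (13,0)→(19.5,1.5)  cross = 13·1.5 − 19.5·0 = 19.5000; (r_i+r_j)·cross = 32.5·19.5000 = 633.7500
edge 3: (19.5,1.5)→(18.5,19.5)  cross = 19.5·19.5 − 18.5·1.5 = 352.5000; (r_i+r_j)·cross = 38·352.5000 = 13395.0000
edge 4: (18.5,19.5)→(14.5,34.5)  cross = 18.5·34.5 − 14.5·19.5 = 355.5000; (r_i+r_j)·cross = 33·355.5000 = 11731.5000
edge 5: (14.5,34.5)→(2.5,31.5)  cross = 14.5·31.5 − 2.5·34.5 = 370.5000; (r_i+r_j)·cross = 17·370.5000 = 6298.5000
Σcross = 861.7500 → A = |Σcross|/2 = 430.8750 mm²
Σ(r_i+r_j)·cross = 28916.6250 → first moment M = |Σ|/6 = 4819.4375
R_c = M/A = 4819.4375/430.8750 = 11.1852 mm
θ = 231° = 4.031711 rad
V = θ·R_c·A = 4.031711·11.1852·430.8750 = 19430.577 mm³

Volume = 19430.577 mm³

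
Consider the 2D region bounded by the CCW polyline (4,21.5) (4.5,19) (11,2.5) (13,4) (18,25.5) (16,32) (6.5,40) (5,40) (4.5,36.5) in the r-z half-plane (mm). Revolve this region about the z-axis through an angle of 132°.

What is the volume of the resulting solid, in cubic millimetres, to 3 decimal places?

Profile (r,z), 9 vertices: (4,21.5) (4.5,19) (11,2.5) (13,4) (18,25.5) (16,32) (6.5,40) (5,40) (4.5,36.5)
edge 0: (4,21.5)→(4.5,19)  cross = 4·19 − 4.5·21.5 = -20.7500; (r_i+r_j)·cross = 8.5·-20.7500 = -176.3750
edge 1: (4.5,19)→(11,2.5)  cross = 4.5·2.5 − 11·19 = -197.7500; (r_i+r_j)·cross = 15.5·-197.7500 = -3065.1250
edge 2: (11,2.5)→(13,4)  cross = 11·4 − 13·2.5 = 11.5000; (r_i+r_j)·cross = 24·11.5000 = 276.0000
edge 3: (13,4)→(18,25.5)  cross = 13·25.5 − 18·4 = 259.5000; (r_i+r_j)·cross = 31·259.5000 = 8044.5000
edge 4: (18,25.5)→(16,32)  cross = 18·32 − 16·25.5 = 168.0000; (r_i+r_j)·cross = 34·168.0000 = 5712.0000
edge 5: (16,32)→(6.5,40)  cross = 16·40 − 6.5·32 = 432.0000; (r_i+r_j)·cross = 22.5·432.0000 = 9720.0000
edge 6: (6.5,40)→(5,40)  cross = 6.5·40 − 5·40 = 60.0000; (r_i+r_j)·cross = 11.5·60.0000 = 690.0000
edge 7: (5,40)→(4.5,36.5)  cross = 5·36.5 − 4.5·40 = 2.5000; (r_i+r_j)·cross = 9.5·2.5000 = 23.7500
edge 8: (4.5,36.5)→(4,21.5)  cross = 4.5·21.5 − 4·36.5 = -49.2500; (r_i+r_j)·cross = 8.5·-49.2500 = -418.6250
Σcross = 665.7500 → A = |Σcross|/2 = 332.8750 mm²
Σ(r_i+r_j)·cross = 20806.1250 → first moment M = |Σ|/6 = 3467.6875
R_c = M/A = 3467.6875/332.8750 = 10.4174 mm
θ = 132° = 2.303835 rad
V = θ·R_c·A = 2.303835·10.4174·332.8750 = 7988.978 mm³

Volume = 7988.978 mm³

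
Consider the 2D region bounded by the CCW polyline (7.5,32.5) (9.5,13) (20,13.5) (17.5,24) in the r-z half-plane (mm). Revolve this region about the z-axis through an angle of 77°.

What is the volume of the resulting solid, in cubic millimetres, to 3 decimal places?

Profile (r,z), 4 vertices: (7.5,32.5) (9.5,13) (20,13.5) (17.5,24)
edge 0: (7.5,32.5)→(9.5,13)  cross = 7.5·13 − 9.5·32.5 = -211.2500; (r_i+r_j)·cross = 17·-211.2500 = -3591.2500
edge 1: (9.5,13)→(20,13.5)  cross = 9.5·13.5 − 20·13 = -131.7500; (r_i+r_j)·cross = 29.5·-131.7500 = -3886.6250
edge 2: (20,13.5)→(17.5,24)  cross = 20·24 − 17.5·13.5 = 243.7500; (r_i+r_j)·cross = 37.5·243.7500 = 9140.6250
edge 3: (17.5,24)→(7.5,32.5)  cross = 17.5·32.5 − 7.5·24 = 388.7500; (r_i+r_j)·cross = 25·388.7500 = 9718.7500
Σcross = 289.5000 → A = |Σcross|/2 = 144.7500 mm²
Σ(r_i+r_j)·cross = 11381.5000 → first moment M = |Σ|/6 = 1896.9167
R_c = M/A = 1896.9167/144.7500 = 13.1048 mm
θ = 77° = 1.343904 rad
V = θ·R_c·A = 1.343904·13.1048·144.7500 = 2549.273 mm³

Volume = 2549.273 mm³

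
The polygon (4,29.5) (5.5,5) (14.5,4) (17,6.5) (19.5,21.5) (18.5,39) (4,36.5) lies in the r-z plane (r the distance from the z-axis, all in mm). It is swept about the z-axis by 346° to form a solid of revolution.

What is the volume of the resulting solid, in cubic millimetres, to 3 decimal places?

Volume = 32633.384 mm³

Profile (r,z), 7 vertices: (4,29.5) (5.5,5) (14.5,4) (17,6.5) (19.5,21.5) (18.5,39) (4,36.5)
edge 0: (4,29.5)→(5.5,5)  cross = 4·5 − 5.5·29.5 = -142.2500; (r_i+r_j)·cross = 9.5·-142.2500 = -1351.3750
edge 1: (5.5,5)→(14.5,4)  cross = 5.5·4 − 14.5·5 = -50.5000; (r_i+r_j)·cross = 20·-50.5000 = -1010.0000
edge 2: (14.5,4)→(17,6.5)  cross = 14.5·6.5 − 17·4 = 26.2500; (r_i+r_j)·cross = 31.5·26.2500 = 826.8750
edge 3: (17,6.5)→(19.5,21.5)  cross = 17·21.5 − 19.5·6.5 = 238.7500; (r_i+r_j)·cross = 36.5·238.7500 = 8714.3750
edge 4: (19.5,21.5)→(18.5,39)  cross = 19.5·39 − 18.5·21.5 = 362.7500; (r_i+r_j)·cross = 38·362.7500 = 13784.5000
edge 5: (18.5,39)→(4,36.5)  cross = 18.5·36.5 − 4·39 = 519.2500; (r_i+r_j)·cross = 22.5·519.2500 = 11683.1250
edge 6: (4,36.5)→(4,29.5)  cross = 4·29.5 − 4·36.5 = -28.0000; (r_i+r_j)·cross = 8·-28.0000 = -224.0000
Σcross = 926.2500 → A = |Σcross|/2 = 463.1250 mm²
Σ(r_i+r_j)·cross = 32423.5000 → first moment M = |Σ|/6 = 5403.9167
R_c = M/A = 5403.9167/463.1250 = 11.6684 mm
θ = 346° = 6.038839 rad
V = θ·R_c·A = 6.038839·11.6684·463.1250 = 32633.384 mm³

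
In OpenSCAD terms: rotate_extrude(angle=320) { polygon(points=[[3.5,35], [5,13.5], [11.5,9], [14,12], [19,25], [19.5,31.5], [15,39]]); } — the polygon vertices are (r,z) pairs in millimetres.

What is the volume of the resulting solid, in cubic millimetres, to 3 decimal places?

Profile (r,z), 7 vertices: (3.5,35) (5,13.5) (11.5,9) (14,12) (19,25) (19.5,31.5) (15,39)
edge 0: (3.5,35)→(5,13.5)  cross = 3.5·13.5 − 5·35 = -127.7500; (r_i+r_j)·cross = 8.5·-127.7500 = -1085.8750
edge 1: (5,13.5)→(11.5,9)  cross = 5·9 − 11.5·13.5 = -110.2500; (r_i+r_j)·cross = 16.5·-110.2500 = -1819.1250
edge 2: (11.5,9)→(14,12)  cross = 11.5·12 − 14·9 = 12.0000; (r_i+r_j)·cross = 25.5·12.0000 = 306.0000
edge 3: (14,12)→(19,25)  cross = 14·25 − 19·12 = 122.0000; (r_i+r_j)·cross = 33·122.0000 = 4026.0000
edge 4: (19,25)→(19.5,31.5)  cross = 19·31.5 − 19.5·25 = 111.0000; (r_i+r_j)·cross = 38.5·111.0000 = 4273.5000
edge 5: (19.5,31.5)→(15,39)  cross = 19.5·39 − 15·31.5 = 288.0000; (r_i+r_j)·cross = 34.5·288.0000 = 9936.0000
edge 6: (15,39)→(3.5,35)  cross = 15·35 − 3.5·39 = 388.5000; (r_i+r_j)·cross = 18.5·388.5000 = 7187.2500
Σcross = 683.5000 → A = |Σcross|/2 = 341.7500 mm²
Σ(r_i+r_j)·cross = 22823.7500 → first moment M = |Σ|/6 = 3803.9583
R_c = M/A = 3803.9583/341.7500 = 11.1308 mm
θ = 320° = 5.585054 rad
V = θ·R_c·A = 5.585054·11.1308·341.7500 = 21245.311 mm³

Volume = 21245.311 mm³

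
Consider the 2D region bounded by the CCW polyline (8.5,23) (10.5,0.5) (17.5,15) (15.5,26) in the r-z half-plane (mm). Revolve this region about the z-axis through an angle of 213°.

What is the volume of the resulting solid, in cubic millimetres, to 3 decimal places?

Profile (r,z), 4 vertices: (8.5,23) (10.5,0.5) (17.5,15) (15.5,26)
edge 0: (8.5,23)→(10.5,0.5)  cross = 8.5·0.5 − 10.5·23 = -237.2500; (r_i+r_j)·cross = 19·-237.2500 = -4507.7500
edge 1: (10.5,0.5)→(17.5,15)  cross = 10.5·15 − 17.5·0.5 = 148.7500; (r_i+r_j)·cross = 28·148.7500 = 4165.0000
edge 2: (17.5,15)→(15.5,26)  cross = 17.5·26 − 15.5·15 = 222.5000; (r_i+r_j)·cross = 33·222.5000 = 7342.5000
edge 3: (15.5,26)→(8.5,23)  cross = 15.5·23 − 8.5·26 = 135.5000; (r_i+r_j)·cross = 24·135.5000 = 3252.0000
Σcross = 269.5000 → A = |Σcross|/2 = 134.7500 mm²
Σ(r_i+r_j)·cross = 10251.7500 → first moment M = |Σ|/6 = 1708.6250
R_c = M/A = 1708.6250/134.7500 = 12.6800 mm
θ = 213° = 3.717551 rad
V = θ·R_c·A = 3.717551·12.6800·134.7500 = 6351.901 mm³

Volume = 6351.901 mm³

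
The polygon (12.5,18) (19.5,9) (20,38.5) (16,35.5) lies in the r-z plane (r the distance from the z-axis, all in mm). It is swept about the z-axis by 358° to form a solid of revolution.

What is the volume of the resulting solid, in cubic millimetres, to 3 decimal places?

Profile (r,z), 4 vertices: (12.5,18) (19.5,9) (20,38.5) (16,35.5)
edge 0: (12.5,18)→(19.5,9)  cross = 12.5·9 − 19.5·18 = -238.5000; (r_i+r_j)·cross = 32·-238.5000 = -7632.0000
edge 1: (19.5,9)→(20,38.5)  cross = 19.5·38.5 − 20·9 = 570.7500; (r_i+r_j)·cross = 39.5·570.7500 = 22544.6250
edge 2: (20,38.5)→(16,35.5)  cross = 20·35.5 − 16·38.5 = 94.0000; (r_i+r_j)·cross = 36·94.0000 = 3384.0000
edge 3: (16,35.5)→(12.5,18)  cross = 16·18 − 12.5·35.5 = -155.7500; (r_i+r_j)·cross = 28.5·-155.7500 = -4438.8750
Σcross = 270.5000 → A = |Σcross|/2 = 135.2500 mm²
Σ(r_i+r_j)·cross = 13857.7500 → first moment M = |Σ|/6 = 2309.6250
R_c = M/A = 2309.6250/135.2500 = 17.0767 mm
θ = 358° = 6.248279 rad
V = θ·R_c·A = 6.248279·17.0767·135.2500 = 14431.181 mm³

Volume = 14431.181 mm³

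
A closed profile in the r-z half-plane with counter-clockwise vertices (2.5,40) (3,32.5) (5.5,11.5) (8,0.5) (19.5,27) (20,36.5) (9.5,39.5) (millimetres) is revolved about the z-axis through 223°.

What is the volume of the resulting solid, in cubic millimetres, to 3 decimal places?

Profile (r,z), 7 vertices: (2.5,40) (3,32.5) (5.5,11.5) (8,0.5) (19.5,27) (20,36.5) (9.5,39.5)
edge 0: (2.5,40)→(3,32.5)  cross = 2.5·32.5 − 3·40 = -38.7500; (r_i+r_j)·cross = 5.5·-38.7500 = -213.1250
edge 1: (3,32.5)→(5.5,11.5)  cross = 3·11.5 − 5.5·32.5 = -144.2500; (r_i+r_j)·cross = 8.5·-144.2500 = -1226.1250
edge 2: (5.5,11.5)→(8,0.5)  cross = 5.5·0.5 − 8·11.5 = -89.2500; (r_i+r_j)·cross = 13.5·-89.2500 = -1204.8750
edge 3: (8,0.5)→(19.5,27)  cross = 8·27 − 19.5·0.5 = 206.2500; (r_i+r_j)·cross = 27.5·206.2500 = 5671.8750
edge 4: (19.5,27)→(20,36.5)  cross = 19.5·36.5 − 20·27 = 171.7500; (r_i+r_j)·cross = 39.5·171.7500 = 6784.1250
edge 5: (20,36.5)→(9.5,39.5)  cross = 20·39.5 − 9.5·36.5 = 443.2500; (r_i+r_j)·cross = 29.5·443.2500 = 13075.8750
edge 6: (9.5,39.5)→(2.5,40)  cross = 9.5·40 − 2.5·39.5 = 281.2500; (r_i+r_j)·cross = 12·281.2500 = 3375.0000
Σcross = 830.2500 → A = |Σcross|/2 = 415.1250 mm²
Σ(r_i+r_j)·cross = 26262.7500 → first moment M = |Σ|/6 = 4377.1250
R_c = M/A = 4377.1250/415.1250 = 10.5441 mm
θ = 223° = 3.892084 rad
V = θ·R_c·A = 3.892084·10.5441·415.1250 = 17036.139 mm³

Volume = 17036.139 mm³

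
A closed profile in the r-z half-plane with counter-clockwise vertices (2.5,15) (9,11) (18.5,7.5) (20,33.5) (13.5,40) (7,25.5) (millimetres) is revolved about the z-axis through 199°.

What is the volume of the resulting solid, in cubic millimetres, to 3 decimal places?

Volume = 15321.321 mm³

Profile (r,z), 6 vertices: (2.5,15) (9,11) (18.5,7.5) (20,33.5) (13.5,40) (7,25.5)
edge 0: (2.5,15)→(9,11)  cross = 2.5·11 − 9·15 = -107.5000; (r_i+r_j)·cross = 11.5·-107.5000 = -1236.2500
edge 1: (9,11)→(18.5,7.5)  cross = 9·7.5 − 18.5·11 = -136.0000; (r_i+r_j)·cross = 27.5·-136.0000 = -3740.0000
edge 2: (18.5,7.5)→(20,33.5)  cross = 18.5·33.5 − 20·7.5 = 469.7500; (r_i+r_j)·cross = 38.5·469.7500 = 18085.3750
edge 3: (20,33.5)→(13.5,40)  cross = 20·40 − 13.5·33.5 = 347.7500; (r_i+r_j)·cross = 33.5·347.7500 = 11649.6250
edge 4: (13.5,40)→(7,25.5)  cross = 13.5·25.5 − 7·40 = 64.2500; (r_i+r_j)·cross = 20.5·64.2500 = 1317.1250
edge 5: (7,25.5)→(2.5,15)  cross = 7·15 − 2.5·25.5 = 41.2500; (r_i+r_j)·cross = 9.5·41.2500 = 391.8750
Σcross = 679.5000 → A = |Σcross|/2 = 339.7500 mm²
Σ(r_i+r_j)·cross = 26467.7500 → first moment M = |Σ|/6 = 4411.2917
R_c = M/A = 4411.2917/339.7500 = 12.9839 mm
θ = 199° = 3.473205 rad
V = θ·R_c·A = 3.473205·12.9839·339.7500 = 15321.321 mm³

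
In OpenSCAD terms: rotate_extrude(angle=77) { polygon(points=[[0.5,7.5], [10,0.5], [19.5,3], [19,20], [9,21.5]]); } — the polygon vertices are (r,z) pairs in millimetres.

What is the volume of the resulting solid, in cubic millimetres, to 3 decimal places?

Profile (r,z), 5 vertices: (0.5,7.5) (10,0.5) (19.5,3) (19,20) (9,21.5)
edge 0: (0.5,7.5)→(10,0.5)  cross = 0.5·0.5 − 10·7.5 = -74.7500; (r_i+r_j)·cross = 10.5·-74.7500 = -784.8750
edge 1: (10,0.5)→(19.5,3)  cross = 10·3 − 19.5·0.5 = 20.2500; (r_i+r_j)·cross = 29.5·20.2500 = 597.3750
edge 2: (19.5,3)→(19,20)  cross = 19.5·20 − 19·3 = 333.0000; (r_i+r_j)·cross = 38.5·333.0000 = 12820.5000
edge 3: (19,20)→(9,21.5)  cross = 19·21.5 − 9·20 = 228.5000; (r_i+r_j)·cross = 28·228.5000 = 6398.0000
edge 4: (9,21.5)→(0.5,7.5)  cross = 9·7.5 − 0.5·21.5 = 56.7500; (r_i+r_j)·cross = 9.5·56.7500 = 539.1250
Σcross = 563.7500 → A = |Σcross|/2 = 281.8750 mm²
Σ(r_i+r_j)·cross = 19570.1250 → first moment M = |Σ|/6 = 3261.6875
R_c = M/A = 3261.6875/281.8750 = 11.5714 mm
θ = 77° = 1.343904 rad
V = θ·R_c·A = 1.343904·11.5714·281.8750 = 4383.393 mm³

Volume = 4383.393 mm³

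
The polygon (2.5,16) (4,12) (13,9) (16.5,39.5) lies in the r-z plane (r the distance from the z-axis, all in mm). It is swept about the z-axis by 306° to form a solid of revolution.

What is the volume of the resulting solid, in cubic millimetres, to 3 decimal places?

Profile (r,z), 4 vertices: (2.5,16) (4,12) (13,9) (16.5,39.5)
edge 0: (2.5,16)→(4,12)  cross = 2.5·12 − 4·16 = -34.0000; (r_i+r_j)·cross = 6.5·-34.0000 = -221.0000
edge 1: (4,12)→(13,9)  cross = 4·9 − 13·12 = -120.0000; (r_i+r_j)·cross = 17·-120.0000 = -2040.0000
edge 2: (13,9)→(16.5,39.5)  cross = 13·39.5 − 16.5·9 = 365.0000; (r_i+r_j)·cross = 29.5·365.0000 = 10767.5000
edge 3: (16.5,39.5)→(2.5,16)  cross = 16.5·16 − 2.5·39.5 = 165.2500; (r_i+r_j)·cross = 19·165.2500 = 3139.7500
Σcross = 376.2500 → A = |Σcross|/2 = 188.1250 mm²
Σ(r_i+r_j)·cross = 11646.2500 → first moment M = |Σ|/6 = 1941.0417
R_c = M/A = 1941.0417/188.1250 = 10.3178 mm
θ = 306° = 5.340708 rad
V = θ·R_c·A = 5.340708·10.3178·188.1250 = 10366.536 mm³

Volume = 10366.536 mm³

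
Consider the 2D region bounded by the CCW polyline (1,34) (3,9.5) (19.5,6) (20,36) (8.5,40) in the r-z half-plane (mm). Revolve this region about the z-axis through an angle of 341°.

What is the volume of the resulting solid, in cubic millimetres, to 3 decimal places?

Volume = 35015.458 mm³

Profile (r,z), 5 vertices: (1,34) (3,9.5) (19.5,6) (20,36) (8.5,40)
edge 0: (1,34)→(3,9.5)  cross = 1·9.5 − 3·34 = -92.5000; (r_i+r_j)·cross = 4·-92.5000 = -370.0000
edge 1: (3,9.5)→(19.5,6)  cross = 3·6 − 19.5·9.5 = -167.2500; (r_i+r_j)·cross = 22.5·-167.2500 = -3763.1250
edge 2: (19.5,6)→(20,36)  cross = 19.5·36 − 20·6 = 582.0000; (r_i+r_j)·cross = 39.5·582.0000 = 22989.0000
edge 3: (20,36)→(8.5,40)  cross = 20·40 − 8.5·36 = 494.0000; (r_i+r_j)·cross = 28.5·494.0000 = 14079.0000
edge 4: (8.5,40)→(1,34)  cross = 8.5·34 − 1·40 = 249.0000; (r_i+r_j)·cross = 9.5·249.0000 = 2365.5000
Σcross = 1065.2500 → A = |Σcross|/2 = 532.6250 mm²
Σ(r_i+r_j)·cross = 35300.3750 → first moment M = |Σ|/6 = 5883.3958
R_c = M/A = 5883.3958/532.6250 = 11.0460 mm
θ = 341° = 5.951573 rad
V = θ·R_c·A = 5.951573·11.0460·532.6250 = 35015.458 mm³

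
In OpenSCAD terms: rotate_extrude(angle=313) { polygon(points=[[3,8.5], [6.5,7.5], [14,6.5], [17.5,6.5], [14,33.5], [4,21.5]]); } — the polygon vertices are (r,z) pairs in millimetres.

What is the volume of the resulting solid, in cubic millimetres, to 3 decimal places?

Volume = 14639.382 mm³

Profile (r,z), 6 vertices: (3,8.5) (6.5,7.5) (14,6.5) (17.5,6.5) (14,33.5) (4,21.5)
edge 0: (3,8.5)→(6.5,7.5)  cross = 3·7.5 − 6.5·8.5 = -32.7500; (r_i+r_j)·cross = 9.5·-32.7500 = -311.1250
edge 1: (6.5,7.5)→(14,6.5)  cross = 6.5·6.5 − 14·7.5 = -62.7500; (r_i+r_j)·cross = 20.5·-62.7500 = -1286.3750
edge 2: (14,6.5)→(17.5,6.5)  cross = 14·6.5 − 17.5·6.5 = -22.7500; (r_i+r_j)·cross = 31.5·-22.7500 = -716.6250
edge 3: (17.5,6.5)→(14,33.5)  cross = 17.5·33.5 − 14·6.5 = 495.2500; (r_i+r_j)·cross = 31.5·495.2500 = 15600.3750
edge 4: (14,33.5)→(4,21.5)  cross = 14·21.5 − 4·33.5 = 167.0000; (r_i+r_j)·cross = 18·167.0000 = 3006.0000
edge 5: (4,21.5)→(3,8.5)  cross = 4·8.5 − 3·21.5 = -30.5000; (r_i+r_j)·cross = 7·-30.5000 = -213.5000
Σcross = 513.5000 → A = |Σcross|/2 = 256.7500 mm²
Σ(r_i+r_j)·cross = 16078.7500 → first moment M = |Σ|/6 = 2679.7917
R_c = M/A = 2679.7917/256.7500 = 10.4374 mm
θ = 313° = 5.462881 rad
V = θ·R_c·A = 5.462881·10.4374·256.7500 = 14639.382 mm³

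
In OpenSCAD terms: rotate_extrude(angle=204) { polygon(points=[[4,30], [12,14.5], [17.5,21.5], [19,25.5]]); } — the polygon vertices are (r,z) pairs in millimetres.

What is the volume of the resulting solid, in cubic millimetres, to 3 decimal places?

Profile (r,z), 4 vertices: (4,30) (12,14.5) (17.5,21.5) (19,25.5)
edge 0: (4,30)→(12,14.5)  cross = 4·14.5 − 12·30 = -302.0000; (r_i+r_j)·cross = 16·-302.0000 = -4832.0000
edge 1: (12,14.5)→(17.5,21.5)  cross = 12·21.5 − 17.5·14.5 = 4.2500; (r_i+r_j)·cross = 29.5·4.2500 = 125.3750
edge 2: (17.5,21.5)→(19,25.5)  cross = 17.5·25.5 − 19·21.5 = 37.7500; (r_i+r_j)·cross = 36.5·37.7500 = 1377.8750
edge 3: (19,25.5)→(4,30)  cross = 19·30 − 4·25.5 = 468.0000; (r_i+r_j)·cross = 23·468.0000 = 10764.0000
Σcross = 208.0000 → A = |Σcross|/2 = 104.0000 mm²
Σ(r_i+r_j)·cross = 7435.2500 → first moment M = |Σ|/6 = 1239.2083
R_c = M/A = 1239.2083/104.0000 = 11.9155 mm
θ = 204° = 3.560472 rad
V = θ·R_c·A = 3.560472·11.9155·104.0000 = 4412.166 mm³

Volume = 4412.166 mm³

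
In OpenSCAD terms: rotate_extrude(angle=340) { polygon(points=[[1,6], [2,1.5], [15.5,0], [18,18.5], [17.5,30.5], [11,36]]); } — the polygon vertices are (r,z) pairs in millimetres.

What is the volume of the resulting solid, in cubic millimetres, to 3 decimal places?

Volume = 25632.800 mm³

Profile (r,z), 6 vertices: (1,6) (2,1.5) (15.5,0) (18,18.5) (17.5,30.5) (11,36)
edge 0: (1,6)→(2,1.5)  cross = 1·1.5 − 2·6 = -10.5000; (r_i+r_j)·cross = 3·-10.5000 = -31.5000
edge 1: (2,1.5)→(15.5,0)  cross = 2·0 − 15.5·1.5 = -23.2500; (r_i+r_j)·cross = 17.5·-23.2500 = -406.8750
edge 2: (15.5,0)→(18,18.5)  cross = 15.5·18.5 − 18·0 = 286.7500; (r_i+r_j)·cross = 33.5·286.7500 = 9606.1250
edge 3: (18,18.5)→(17.5,30.5)  cross = 18·30.5 − 17.5·18.5 = 225.2500; (r_i+r_j)·cross = 35.5·225.2500 = 7996.3750
edge 4: (17.5,30.5)→(11,36)  cross = 17.5·36 − 11·30.5 = 294.5000; (r_i+r_j)·cross = 28.5·294.5000 = 8393.2500
edge 5: (11,36)→(1,6)  cross = 11·6 − 1·36 = 30.0000; (r_i+r_j)·cross = 12·30.0000 = 360.0000
Σcross = 802.7500 → A = |Σcross|/2 = 401.3750 mm²
Σ(r_i+r_j)·cross = 25917.3750 → first moment M = |Σ|/6 = 4319.5625
R_c = M/A = 4319.5625/401.3750 = 10.7619 mm
θ = 340° = 5.934119 rad
V = θ·R_c·A = 5.934119·10.7619·401.3750 = 25632.800 mm³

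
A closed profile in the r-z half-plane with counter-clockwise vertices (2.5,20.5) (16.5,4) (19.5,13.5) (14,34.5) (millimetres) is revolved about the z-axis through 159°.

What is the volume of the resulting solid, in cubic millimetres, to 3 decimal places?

Volume = 8552.892 mm³

Profile (r,z), 4 vertices: (2.5,20.5) (16.5,4) (19.5,13.5) (14,34.5)
edge 0: (2.5,20.5)→(16.5,4)  cross = 2.5·4 − 16.5·20.5 = -328.2500; (r_i+r_j)·cross = 19·-328.2500 = -6236.7500
edge 1: (16.5,4)→(19.5,13.5)  cross = 16.5·13.5 − 19.5·4 = 144.7500; (r_i+r_j)·cross = 36·144.7500 = 5211.0000
edge 2: (19.5,13.5)→(14,34.5)  cross = 19.5·34.5 − 14·13.5 = 483.7500; (r_i+r_j)·cross = 33.5·483.7500 = 16205.6250
edge 3: (14,34.5)→(2.5,20.5)  cross = 14·20.5 − 2.5·34.5 = 200.7500; (r_i+r_j)·cross = 16.5·200.7500 = 3312.3750
Σcross = 501.0000 → A = |Σcross|/2 = 250.5000 mm²
Σ(r_i+r_j)·cross = 18492.2500 → first moment M = |Σ|/6 = 3082.0417
R_c = M/A = 3082.0417/250.5000 = 12.3036 mm
θ = 159° = 2.775074 rad
V = θ·R_c·A = 2.775074·12.3036·250.5000 = 8552.892 mm³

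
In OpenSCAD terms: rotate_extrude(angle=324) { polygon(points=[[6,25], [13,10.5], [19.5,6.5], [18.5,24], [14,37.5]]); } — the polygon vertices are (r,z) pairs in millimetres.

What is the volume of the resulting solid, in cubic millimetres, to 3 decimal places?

Volume = 17393.663 mm³

Profile (r,z), 5 vertices: (6,25) (13,10.5) (19.5,6.5) (18.5,24) (14,37.5)
edge 0: (6,25)→(13,10.5)  cross = 6·10.5 − 13·25 = -262.0000; (r_i+r_j)·cross = 19·-262.0000 = -4978.0000
edge 1: (13,10.5)→(19.5,6.5)  cross = 13·6.5 − 19.5·10.5 = -120.2500; (r_i+r_j)·cross = 32.5·-120.2500 = -3908.1250
edge 2: (19.5,6.5)→(18.5,24)  cross = 19.5·24 − 18.5·6.5 = 347.7500; (r_i+r_j)·cross = 38·347.7500 = 13214.5000
edge 3: (18.5,24)→(14,37.5)  cross = 18.5·37.5 − 14·24 = 357.7500; (r_i+r_j)·cross = 32.5·357.7500 = 11626.8750
edge 4: (14,37.5)→(6,25)  cross = 14·25 − 6·37.5 = 125.0000; (r_i+r_j)·cross = 20·125.0000 = 2500.0000
Σcross = 448.2500 → A = |Σcross|/2 = 224.1250 mm²
Σ(r_i+r_j)·cross = 18455.2500 → first moment M = |Σ|/6 = 3075.8750
R_c = M/A = 3075.8750/224.1250 = 13.7239 mm
θ = 324° = 5.654867 rad
V = θ·R_c·A = 5.654867·13.7239·224.1250 = 17393.663 mm³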